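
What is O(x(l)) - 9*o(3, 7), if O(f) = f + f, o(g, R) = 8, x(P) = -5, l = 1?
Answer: -82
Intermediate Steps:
O(f) = 2*f
O(x(l)) - 9*o(3, 7) = 2*(-5) - 9*8 = -10 - 72 = -82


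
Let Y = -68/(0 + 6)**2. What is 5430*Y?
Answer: -30770/3 ≈ -10257.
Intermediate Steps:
Y = -17/9 (Y = -68/(6**2) = -68/36 = -68*1/36 = -17/9 ≈ -1.8889)
5430*Y = 5430*(-17/9) = -30770/3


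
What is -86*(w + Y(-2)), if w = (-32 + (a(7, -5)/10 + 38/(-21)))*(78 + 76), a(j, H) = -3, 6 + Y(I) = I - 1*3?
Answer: 6790388/15 ≈ 4.5269e+5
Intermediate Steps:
Y(I) = -9 + I (Y(I) = -6 + (I - 1*3) = -6 + (I - 3) = -6 + (-3 + I) = -9 + I)
w = -78793/15 (w = (-32 + (-3/10 + 38/(-21)))*(78 + 76) = (-32 + (-3*1/10 + 38*(-1/21)))*154 = (-32 + (-3/10 - 38/21))*154 = (-32 - 443/210)*154 = -7163/210*154 = -78793/15 ≈ -5252.9)
-86*(w + Y(-2)) = -86*(-78793/15 + (-9 - 2)) = -86*(-78793/15 - 11) = -86*(-78958/15) = 6790388/15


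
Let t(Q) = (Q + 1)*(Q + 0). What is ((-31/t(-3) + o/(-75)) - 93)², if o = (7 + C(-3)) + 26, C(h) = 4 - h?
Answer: 974169/100 ≈ 9741.7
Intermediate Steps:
o = 40 (o = (7 + (4 - 1*(-3))) + 26 = (7 + (4 + 3)) + 26 = (7 + 7) + 26 = 14 + 26 = 40)
t(Q) = Q*(1 + Q) (t(Q) = (1 + Q)*Q = Q*(1 + Q))
((-31/t(-3) + o/(-75)) - 93)² = ((-31*(-1/(3*(1 - 3))) + 40/(-75)) - 93)² = ((-31/((-3*(-2))) + 40*(-1/75)) - 93)² = ((-31/6 - 8/15) - 93)² = (-57/10 - 93)² = (-987/10)² = 974169/100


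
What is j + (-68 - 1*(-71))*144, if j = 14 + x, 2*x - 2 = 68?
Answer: 481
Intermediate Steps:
x = 35 (x = 1 + (½)*68 = 1 + 34 = 35)
j = 49 (j = 14 + 35 = 49)
j + (-68 - 1*(-71))*144 = 49 + (-68 - 1*(-71))*144 = 49 + (-68 + 71)*144 = 49 + 3*144 = 49 + 432 = 481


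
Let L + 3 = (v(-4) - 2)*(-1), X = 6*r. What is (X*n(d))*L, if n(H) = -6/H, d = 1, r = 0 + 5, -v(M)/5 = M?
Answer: 3780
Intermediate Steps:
v(M) = -5*M
r = 5
X = 30 (X = 6*5 = 30)
L = -21 (L = -3 + (-5*(-4) - 2)*(-1) = -3 + (20 - 2)*(-1) = -3 + 18*(-1) = -3 - 18 = -21)
(X*n(d))*L = (30*(-6/1))*(-21) = (30*(-6*1))*(-21) = (30*(-6))*(-21) = -180*(-21) = 3780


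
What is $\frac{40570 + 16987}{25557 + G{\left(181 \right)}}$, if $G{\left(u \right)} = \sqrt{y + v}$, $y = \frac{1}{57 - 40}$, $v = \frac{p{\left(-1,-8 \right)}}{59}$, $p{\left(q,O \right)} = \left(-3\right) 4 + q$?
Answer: $\frac{491799067249}{218373243303} - \frac{57557 i \sqrt{2006}}{72791081101} \approx 2.2521 - 3.5415 \cdot 10^{-5} i$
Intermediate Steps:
$p{\left(q,O \right)} = -12 + q$
$v = - \frac{13}{59}$ ($v = \frac{-12 - 1}{59} = \left(-13\right) \frac{1}{59} = - \frac{13}{59} \approx -0.22034$)
$y = \frac{1}{17} \approx 0.058824$
$G{\left(u \right)} = \frac{9 i \sqrt{2006}}{1003}$ ($G{\left(u \right)} = \sqrt{\frac{1}{17} - \frac{13}{59}} = \sqrt{- \frac{162}{1003}} = \frac{9 i \sqrt{2006}}{1003}$)
$\frac{40570 + 16987}{25557 + G{\left(181 \right)}} = \frac{40570 + 16987}{25557 + \frac{9 i \sqrt{2006}}{1003}} = \frac{57557}{25557 + \frac{9 i \sqrt{2006}}{1003}}$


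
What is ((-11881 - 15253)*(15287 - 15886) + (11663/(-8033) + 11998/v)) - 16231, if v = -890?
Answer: 58042232078973/3574685 ≈ 1.6237e+7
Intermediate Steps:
((-11881 - 15253)*(15287 - 15886) + (11663/(-8033) + 11998/v)) - 16231 = ((-11881 - 15253)*(15287 - 15886) + (11663/(-8033) + 11998/(-890))) - 16231 = (-27134*(-599) + (11663*(-1/8033) + 11998*(-1/890))) - 16231 = (16253266 + (-11663/8033 - 5999/445)) - 16231 = (16253266 - 53380002/3574685) - 16231 = 58100252791208/3574685 - 16231 = 58042232078973/3574685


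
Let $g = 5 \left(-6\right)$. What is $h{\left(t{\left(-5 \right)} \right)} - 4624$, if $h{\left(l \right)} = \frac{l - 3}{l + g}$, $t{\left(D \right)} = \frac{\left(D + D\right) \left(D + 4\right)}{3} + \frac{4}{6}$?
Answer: $- \frac{120225}{26} \approx -4624.0$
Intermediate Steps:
$g = -30$
$t{\left(D \right)} = \frac{2}{3} + \frac{2 D \left(4 + D\right)}{3}$ ($t{\left(D \right)} = 2 D \left(4 + D\right) \frac{1}{3} + 4 \cdot \frac{1}{6} = 2 D \left(4 + D\right) \frac{1}{3} + \frac{2}{3} = \frac{2 D \left(4 + D\right)}{3} + \frac{2}{3} = \frac{2}{3} + \frac{2 D \left(4 + D\right)}{3}$)
$h{\left(l \right)} = \frac{-3 + l}{-30 + l}$ ($h{\left(l \right)} = \frac{l - 3}{l - 30} = \frac{-3 + l}{-30 + l}$)
$h{\left(t{\left(-5 \right)} \right)} - 4624 = \frac{-3 + \left(\frac{2}{3} + \frac{2 \left(-5\right)^{2}}{3} + \frac{8}{3} \left(-5\right)\right)}{-30 + \left(\frac{2}{3} + \frac{2 \left(-5\right)^{2}}{3} + \frac{8}{3} \left(-5\right)\right)} - 4624 = \frac{-3 + \left(\frac{2}{3} + \frac{2}{3} \cdot 25 - \frac{40}{3}\right)}{-30 + \left(\frac{2}{3} + \frac{2}{3} \cdot 25 - \frac{40}{3}\right)} - 4624 = \frac{-3 + \left(\frac{2}{3} + \frac{50}{3} - \frac{40}{3}\right)}{-30 + \left(\frac{2}{3} + \frac{50}{3} - \frac{40}{3}\right)} - 4624 = \frac{-3 + 4}{-30 + 4} - 4624 = \frac{1}{-26} \cdot 1 - 4624 = \left(- \frac{1}{26}\right) 1 - 4624 = - \frac{1}{26} - 4624 = - \frac{120225}{26}$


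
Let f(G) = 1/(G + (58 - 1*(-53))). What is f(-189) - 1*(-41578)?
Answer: 3243083/78 ≈ 41578.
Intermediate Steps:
f(G) = 1/(111 + G) (f(G) = 1/(G + (58 + 53)) = 1/(G + 111) = 1/(111 + G))
f(-189) - 1*(-41578) = 1/(111 - 189) - 1*(-41578) = 1/(-78) + 41578 = -1/78 + 41578 = 3243083/78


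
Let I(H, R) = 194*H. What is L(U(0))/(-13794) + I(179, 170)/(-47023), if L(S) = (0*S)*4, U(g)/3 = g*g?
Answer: -34726/47023 ≈ -0.73849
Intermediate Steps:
U(g) = 3*g² (U(g) = 3*(g*g) = 3*g²)
L(S) = 0 (L(S) = 0*4 = 0)
L(U(0))/(-13794) + I(179, 170)/(-47023) = 0/(-13794) + (194*179)/(-47023) = 0*(-1/13794) + 34726*(-1/47023) = 0 - 34726/47023 = -34726/47023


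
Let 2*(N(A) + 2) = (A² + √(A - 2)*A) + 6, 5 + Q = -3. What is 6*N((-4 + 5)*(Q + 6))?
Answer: 18 - 12*I ≈ 18.0 - 12.0*I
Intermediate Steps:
Q = -8 (Q = -5 - 3 = -8)
N(A) = 1 + A²/2 + A*√(-2 + A)/2 (N(A) = -2 + ((A² + √(A - 2)*A) + 6)/2 = -2 + ((A² + √(-2 + A)*A) + 6)/2 = -2 + ((A² + A*√(-2 + A)) + 6)/2 = -2 + (6 + A² + A*√(-2 + A))/2 = -2 + (3 + A²/2 + A*√(-2 + A)/2) = 1 + A²/2 + A*√(-2 + A)/2)
6*N((-4 + 5)*(Q + 6)) = 6*(1 + ((-4 + 5)*(-8 + 6))²/2 + ((-4 + 5)*(-8 + 6))*√(-2 + (-4 + 5)*(-8 + 6))/2) = 6*(1 + (1*(-2))²/2 + (1*(-2))*√(-2 + 1*(-2))/2) = 6*(1 + (½)*(-2)² + (½)*(-2)*√(-2 - 2)) = 6*(1 + (½)*4 + (½)*(-2)*√(-4)) = 6*(1 + 2 + (½)*(-2)*(2*I)) = 6*(1 + 2 - 2*I) = 6*(3 - 2*I) = 18 - 12*I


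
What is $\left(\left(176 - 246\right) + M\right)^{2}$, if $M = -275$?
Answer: $119025$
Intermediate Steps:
$\left(\left(176 - 246\right) + M\right)^{2} = \left(\left(176 - 246\right) - 275\right)^{2} = \left(-70 - 275\right)^{2} = \left(-345\right)^{2} = 119025$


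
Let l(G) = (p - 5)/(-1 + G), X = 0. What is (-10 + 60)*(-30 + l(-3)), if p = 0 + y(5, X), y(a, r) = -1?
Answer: -1425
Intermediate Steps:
p = -1 (p = 0 - 1 = -1)
l(G) = -6/(-1 + G) (l(G) = (-1 - 5)/(-1 + G) = -6/(-1 + G))
(-10 + 60)*(-30 + l(-3)) = (-10 + 60)*(-30 - 6/(-1 - 3)) = 50*(-30 - 6/(-4)) = 50*(-30 - 6*(-1/4)) = 50*(-30 + 3/2) = 50*(-57/2) = -1425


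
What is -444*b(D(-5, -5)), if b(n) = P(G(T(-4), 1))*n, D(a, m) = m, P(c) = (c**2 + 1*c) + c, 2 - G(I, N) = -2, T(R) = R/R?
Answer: 53280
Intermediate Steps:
T(R) = 1
G(I, N) = 4 (G(I, N) = 2 - 1*(-2) = 2 + 2 = 4)
P(c) = c**2 + 2*c (P(c) = (c**2 + c) + c = (c + c**2) + c = c**2 + 2*c)
b(n) = 24*n (b(n) = (4*(2 + 4))*n = (4*6)*n = 24*n)
-444*b(D(-5, -5)) = -10656*(-5) = -444*(-120) = 53280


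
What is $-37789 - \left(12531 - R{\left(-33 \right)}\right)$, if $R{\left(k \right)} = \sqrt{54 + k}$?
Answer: $-50320 + \sqrt{21} \approx -50315.0$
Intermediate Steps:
$-37789 - \left(12531 - R{\left(-33 \right)}\right) = -37789 - \left(12531 - \sqrt{54 - 33}\right) = -37789 - \left(12531 - \sqrt{21}\right) = -50320 + \sqrt{21}$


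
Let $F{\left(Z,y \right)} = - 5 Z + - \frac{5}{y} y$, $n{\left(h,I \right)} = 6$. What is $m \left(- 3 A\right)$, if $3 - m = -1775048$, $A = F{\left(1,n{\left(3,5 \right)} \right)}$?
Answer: $53251530$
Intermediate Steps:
$F{\left(Z,y \right)} = -5 - 5 Z$ ($F{\left(Z,y \right)} = - 5 Z - 5 = -5 - 5 Z$)
$A = -10$ ($A = -5 - 5 = -10$)
$m = 1775051$ ($m = 3 - -1775048 = 3 + 1775048 = 1775051$)
$m \left(- 3 A\right) = 1775051 \left(\left(-3\right) \left(-10\right)\right) = 1775051 \cdot 30 = 53251530$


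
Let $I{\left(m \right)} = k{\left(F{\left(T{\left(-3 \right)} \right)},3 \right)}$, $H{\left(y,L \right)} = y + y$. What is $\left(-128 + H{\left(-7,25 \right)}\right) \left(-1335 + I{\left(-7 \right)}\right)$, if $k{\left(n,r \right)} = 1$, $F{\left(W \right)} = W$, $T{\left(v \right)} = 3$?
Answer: $189428$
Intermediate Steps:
$H{\left(y,L \right)} = 2 y$
$I{\left(m \right)} = 1$
$\left(-128 + H{\left(-7,25 \right)}\right) \left(-1335 + I{\left(-7 \right)}\right) = \left(-128 + 2 \left(-7\right)\right) \left(-1335 + 1\right) = \left(-128 - 14\right) \left(-1334\right) = \left(-142\right) \left(-1334\right) = 189428$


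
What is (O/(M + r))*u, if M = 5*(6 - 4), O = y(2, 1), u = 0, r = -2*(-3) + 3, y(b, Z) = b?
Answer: 0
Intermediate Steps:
r = 9 (r = 6 + 3 = 9)
O = 2
M = 10 (M = 5*2 = 10)
(O/(M + r))*u = (2/(10 + 9))*0 = (2/19)*0 = 0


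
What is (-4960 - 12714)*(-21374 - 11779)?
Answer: 585946122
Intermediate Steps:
(-4960 - 12714)*(-21374 - 11779) = -17674*(-33153) = 585946122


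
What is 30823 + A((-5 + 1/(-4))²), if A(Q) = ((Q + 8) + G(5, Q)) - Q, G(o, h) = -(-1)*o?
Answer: 30836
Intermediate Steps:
G(o, h) = o
A(Q) = 13 (A(Q) = ((Q + 8) + 5) - Q = ((8 + Q) + 5) - Q = (13 + Q) - Q = 13)
30823 + A((-5 + 1/(-4))²) = 30823 + 13 = 30836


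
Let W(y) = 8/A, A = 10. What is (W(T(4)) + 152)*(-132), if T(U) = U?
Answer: -100848/5 ≈ -20170.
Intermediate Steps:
W(y) = ⅘ (W(y) = 8/10 = 8*(⅒) = ⅘)
(W(T(4)) + 152)*(-132) = (⅘ + 152)*(-132) = (764/5)*(-132) = -100848/5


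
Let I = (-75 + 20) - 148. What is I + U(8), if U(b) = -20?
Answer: -223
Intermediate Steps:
I = -203 (I = -55 - 148 = -203)
I + U(8) = -203 - 20 = -223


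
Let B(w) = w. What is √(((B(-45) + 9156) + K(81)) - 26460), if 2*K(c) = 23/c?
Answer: I*√5621030/18 ≈ 131.72*I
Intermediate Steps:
K(c) = 23/(2*c) (K(c) = (23/c)/2 = 23/(2*c))
√(((B(-45) + 9156) + K(81)) - 26460) = √(((-45 + 9156) + (23/2)/81) - 26460) = √((9111 + (23/2)*(1/81)) - 26460) = √((9111 + 23/162) - 26460) = √(1476005/162 - 26460) = √(-2810515/162) = I*√5621030/18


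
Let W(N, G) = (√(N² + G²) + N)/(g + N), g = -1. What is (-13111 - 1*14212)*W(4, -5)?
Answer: -109292/3 - 27323*√41/3 ≈ -94748.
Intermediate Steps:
W(N, G) = (N + √(G² + N²))/(-1 + N) (W(N, G) = (√(N² + G²) + N)/(-1 + N) = (√(G² + N²) + N)/(-1 + N) = (N + √(G² + N²))/(-1 + N))
(-13111 - 1*14212)*W(4, -5) = (-13111 - 1*14212)*((4 + √((-5)² + 4²))/(-1 + 4)) = (-13111 - 14212)*((4 + √(25 + 16))/3) = -27323*(4 + √41)/3 = -27323*(4/3 + √41/3) = -109292/3 - 27323*√41/3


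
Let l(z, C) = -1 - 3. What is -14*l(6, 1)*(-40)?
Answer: -2240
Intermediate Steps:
l(z, C) = -4
-14*l(6, 1)*(-40) = -14*(-4)*(-40) = 56*(-40) = -2240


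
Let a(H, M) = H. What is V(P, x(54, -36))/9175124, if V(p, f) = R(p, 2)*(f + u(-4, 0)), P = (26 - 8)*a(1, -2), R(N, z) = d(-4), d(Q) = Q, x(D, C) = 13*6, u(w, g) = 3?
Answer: -81/2293781 ≈ -3.5313e-5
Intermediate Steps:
x(D, C) = 78
R(N, z) = -4
P = 18 (P = (26 - 8)*1 = 18*1 = 18)
V(p, f) = -12 - 4*f (V(p, f) = -4*(f + 3) = -4*(3 + f) = -12 - 4*f)
V(P, x(54, -36))/9175124 = (-12 - 4*78)/9175124 = (-12 - 312)*(1/9175124) = -324*1/9175124 = -81/2293781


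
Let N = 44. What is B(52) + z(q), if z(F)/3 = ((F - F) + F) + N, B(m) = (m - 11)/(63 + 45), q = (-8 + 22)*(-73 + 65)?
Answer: -21991/108 ≈ -203.62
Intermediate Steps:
q = -112 (q = 14*(-8) = -112)
B(m) = -11/108 + m/108 (B(m) = (-11 + m)/108 = (-11 + m)*(1/108) = -11/108 + m/108)
z(F) = 132 + 3*F (z(F) = 3*(((F - F) + F) + 44) = 3*((0 + F) + 44) = 3*(F + 44) = 3*(44 + F) = 132 + 3*F)
B(52) + z(q) = (-11/108 + (1/108)*52) + (132 + 3*(-112)) = (-11/108 + 13/27) + (132 - 336) = 41/108 - 204 = -21991/108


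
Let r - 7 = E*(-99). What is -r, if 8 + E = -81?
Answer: -8818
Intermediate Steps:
E = -89 (E = -8 - 81 = -89)
r = 8818 (r = 7 - 89*(-99) = 7 + 8811 = 8818)
-r = -1*8818 = -8818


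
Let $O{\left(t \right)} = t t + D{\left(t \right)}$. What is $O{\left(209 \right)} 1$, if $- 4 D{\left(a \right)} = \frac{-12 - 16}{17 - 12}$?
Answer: $\frac{218412}{5} \approx 43682.0$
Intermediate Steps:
$D{\left(a \right)} = \frac{7}{5}$ ($D{\left(a \right)} = - \frac{\left(-12 - 16\right) \frac{1}{17 - 12}}{4} = - \frac{\left(-28\right) \frac{1}{5}}{4} = \left(- \frac{1}{4}\right) \left(- \frac{28}{5}\right) = \frac{7}{5}$)
$O{\left(t \right)} = \frac{7}{5} + t^{2}$ ($O{\left(t \right)} = t t + \frac{7}{5} = t^{2} + \frac{7}{5} = \frac{7}{5} + t^{2}$)
$O{\left(209 \right)} 1 = \left(\frac{7}{5} + 209^{2}\right) 1 = \left(\frac{7}{5} + 43681\right) 1 = \frac{218412}{5} \cdot 1 = \frac{218412}{5}$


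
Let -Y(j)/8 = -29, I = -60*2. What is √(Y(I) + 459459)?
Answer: √459691 ≈ 678.00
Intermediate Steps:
I = -120
Y(j) = 232 (Y(j) = -8*(-29) = 232)
√(Y(I) + 459459) = √(232 + 459459) = √459691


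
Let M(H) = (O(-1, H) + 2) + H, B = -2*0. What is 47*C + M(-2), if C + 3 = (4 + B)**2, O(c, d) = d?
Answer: 609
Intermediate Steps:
B = 0
M(H) = 2 + 2*H (M(H) = (H + 2) + H = (2 + H) + H = 2 + 2*H)
C = 13 (C = -3 + (4 + 0)**2 = -3 + 4**2 = -3 + 16 = 13)
47*C + M(-2) = 47*13 + (2 + 2*(-2)) = 611 + (2 - 4) = 611 - 2 = 609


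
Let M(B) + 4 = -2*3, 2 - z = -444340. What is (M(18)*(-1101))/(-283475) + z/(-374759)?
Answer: -26017189008/21246961505 ≈ -1.2245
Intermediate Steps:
z = 444342 (z = 2 - 1*(-444340) = 2 + 444340 = 444342)
M(B) = -10 (M(B) = -4 - 2*3 = -4 - 6 = -10)
(M(18)*(-1101))/(-283475) + z/(-374759) = -10*(-1101)/(-283475) + 444342/(-374759) = 11010*(-1/283475) + 444342*(-1/374759) = -2202/56695 - 444342/374759 = -26017189008/21246961505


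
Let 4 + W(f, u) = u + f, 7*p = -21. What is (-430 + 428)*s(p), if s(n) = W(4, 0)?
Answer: 0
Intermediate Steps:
p = -3 (p = (1/7)*(-21) = -3)
W(f, u) = -4 + f + u (W(f, u) = -4 + (u + f) = -4 + (f + u) = -4 + f + u)
s(n) = 0 (s(n) = -4 + 4 + 0 = 0)
(-430 + 428)*s(p) = (-430 + 428)*0 = -2*0 = 0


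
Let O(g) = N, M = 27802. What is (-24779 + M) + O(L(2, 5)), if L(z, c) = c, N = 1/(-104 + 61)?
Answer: 129988/43 ≈ 3023.0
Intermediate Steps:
N = -1/43 (N = 1/(-43) = -1/43 ≈ -0.023256)
O(g) = -1/43
(-24779 + M) + O(L(2, 5)) = (-24779 + 27802) - 1/43 = 3023 - 1/43 = 129988/43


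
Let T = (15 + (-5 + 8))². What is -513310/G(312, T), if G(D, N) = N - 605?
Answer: 513310/281 ≈ 1826.7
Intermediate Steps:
T = 324 (T = (15 + 3)² = 18² = 324)
G(D, N) = -605 + N
-513310/G(312, T) = -513310/(-605 + 324) = -513310/(-281) = -513310*(-1/281) = 513310/281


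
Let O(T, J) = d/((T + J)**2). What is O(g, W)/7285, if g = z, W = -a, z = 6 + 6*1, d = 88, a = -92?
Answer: 11/9849320 ≈ 1.1168e-6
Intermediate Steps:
z = 12 (z = 6 + 6 = 12)
W = 92 (W = -1*(-92) = 92)
g = 12
O(T, J) = 88/(J + T)**2 (O(T, J) = 88/((T + J)**2) = 88/((J + T)**2) = 88/(J + T)**2)
O(g, W)/7285 = (88/(92 + 12)**2)/7285 = (88/104**2)*(1/7285) = (88*(1/10816))*(1/7285) = (11/1352)*(1/7285) = 11/9849320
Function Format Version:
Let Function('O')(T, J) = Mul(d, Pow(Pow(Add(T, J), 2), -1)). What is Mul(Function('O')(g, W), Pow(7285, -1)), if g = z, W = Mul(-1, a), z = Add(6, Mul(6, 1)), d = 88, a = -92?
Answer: Rational(11, 9849320) ≈ 1.1168e-6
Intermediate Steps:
z = 12 (z = Add(6, 6) = 12)
W = 92 (W = Mul(-1, -92) = 92)
g = 12
Function('O')(T, J) = Mul(88, Pow(Add(J, T), -2)) (Function('O')(T, J) = Mul(88, Pow(Pow(Add(T, J), 2), -1)) = Mul(88, Pow(Pow(Add(J, T), 2), -1)) = Mul(88, Pow(Add(J, T), -2)))
Mul(Function('O')(g, W), Pow(7285, -1)) = Mul(Mul(88, Pow(Add(92, 12), -2)), Pow(7285, -1)) = Mul(Mul(88, Pow(104, -2)), Rational(1, 7285)) = Mul(Mul(88, Rational(1, 10816)), Rational(1, 7285)) = Mul(Rational(11, 1352), Rational(1, 7285)) = Rational(11, 9849320)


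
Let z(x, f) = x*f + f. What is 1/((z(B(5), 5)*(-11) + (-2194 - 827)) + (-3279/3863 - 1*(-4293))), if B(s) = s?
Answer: 3863/3635667 ≈ 0.0010625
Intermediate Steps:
z(x, f) = f + f*x (z(x, f) = f*x + f = f + f*x)
1/((z(B(5), 5)*(-11) + (-2194 - 827)) + (-3279/3863 - 1*(-4293))) = 1/(((5*(1 + 5))*(-11) + (-2194 - 827)) + (-3279/3863 - 1*(-4293))) = 1/(((5*6)*(-11) - 3021) + (-3279*1/3863 + 4293)) = 1/((30*(-11) - 3021) + (-3279/3863 + 4293)) = 1/((-330 - 3021) + 16580580/3863) = 1/(-3351 + 16580580/3863) = 1/(3635667/3863) = 3863/3635667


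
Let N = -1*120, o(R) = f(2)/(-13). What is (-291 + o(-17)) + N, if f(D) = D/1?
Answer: -5345/13 ≈ -411.15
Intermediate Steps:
f(D) = D (f(D) = D*1 = D)
o(R) = -2/13 (o(R) = 2/(-13) = 2*(-1/13) = -2/13)
N = -120
(-291 + o(-17)) + N = (-291 - 2/13) - 120 = -3785/13 - 120 = -5345/13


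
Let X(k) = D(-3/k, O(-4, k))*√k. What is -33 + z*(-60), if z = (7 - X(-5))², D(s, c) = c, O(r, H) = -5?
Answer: 4527 - 4200*I*√5 ≈ 4527.0 - 9391.5*I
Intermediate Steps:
X(k) = -5*√k
z = (7 + 5*I*√5)² (z = (7 - (-5)*√(-5))² = (7 - (-5)*I*√5)² = (7 + 5*I*√5)² ≈ -76.0 + 156.52*I)
-33 + z*(-60) = -33 + (-76 + 70*I*√5)*(-60) = -33 + (4560 - 4200*I*√5) = 4527 - 4200*I*√5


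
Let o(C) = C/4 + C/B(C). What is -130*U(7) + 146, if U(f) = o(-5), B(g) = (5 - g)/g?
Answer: -33/2 ≈ -16.500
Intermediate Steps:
B(g) = (5 - g)/g
o(C) = C/4 + C²/(5 - C) (o(C) = C/4 + C/(((5 - C)/C)) = C*(¼) + C*(C/(5 - C)) = C/4 + C²/(5 - C))
U(f) = 5/4 (U(f) = (¼)*(-5)*(-5 - 3*(-5))/(-5 - 5) = (¼)*(-5)*(-5 + 15)/(-10) = (¼)*(-5)*(-⅒)*10 = 5/4)
-130*U(7) + 146 = -130*5/4 + 146 = -325/2 + 146 = -33/2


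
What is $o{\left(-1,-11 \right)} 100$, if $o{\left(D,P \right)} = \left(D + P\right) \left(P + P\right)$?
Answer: $26400$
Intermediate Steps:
$o{\left(D,P \right)} = 2 P \left(D + P\right)$ ($o{\left(D,P \right)} = \left(D + P\right) 2 P = 2 P \left(D + P\right)$)
$o{\left(-1,-11 \right)} 100 = 2 \left(-11\right) \left(-1 - 11\right) 100 = 2 \left(-11\right) \left(-12\right) 100 = 264 \cdot 100 = 26400$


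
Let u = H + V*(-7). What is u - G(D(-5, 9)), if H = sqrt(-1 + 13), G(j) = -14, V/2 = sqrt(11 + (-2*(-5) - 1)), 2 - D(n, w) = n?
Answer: 14 - 28*sqrt(5) + 2*sqrt(3) ≈ -45.146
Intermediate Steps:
D(n, w) = 2 - n
V = 4*sqrt(5) (V = 2*sqrt(11 + (-2*(-5) - 1)) = 2*sqrt(11 + (10 - 1)) = 2*sqrt(11 + 9) = 2*sqrt(20) = 2*(2*sqrt(5)) = 4*sqrt(5) ≈ 8.9443)
H = 2*sqrt(3) (H = sqrt(12) = 2*sqrt(3) ≈ 3.4641)
u = -28*sqrt(5) + 2*sqrt(3) (u = 2*sqrt(3) + (4*sqrt(5))*(-7) = 2*sqrt(3) - 28*sqrt(5) = -28*sqrt(5) + 2*sqrt(3) ≈ -59.146)
u - G(D(-5, 9)) = (-28*sqrt(5) + 2*sqrt(3)) - 1*(-14) = (-28*sqrt(5) + 2*sqrt(3)) + 14 = 14 - 28*sqrt(5) + 2*sqrt(3)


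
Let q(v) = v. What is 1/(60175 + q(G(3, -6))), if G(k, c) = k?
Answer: 1/60178 ≈ 1.6617e-5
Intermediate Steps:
1/(60175 + q(G(3, -6))) = 1/(60175 + 3) = 1/60178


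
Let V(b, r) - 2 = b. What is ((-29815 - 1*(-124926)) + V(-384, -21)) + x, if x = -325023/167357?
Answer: 15853236230/167357 ≈ 94727.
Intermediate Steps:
V(b, r) = 2 + b
x = -325023/167357 (x = -325023*1/167357 = -325023/167357 ≈ -1.9421)
((-29815 - 1*(-124926)) + V(-384, -21)) + x = ((-29815 - 1*(-124926)) + (2 - 384)) - 325023/167357 = ((-29815 + 124926) - 382) - 325023/167357 = (95111 - 382) - 325023/167357 = 94729 - 325023/167357 = 15853236230/167357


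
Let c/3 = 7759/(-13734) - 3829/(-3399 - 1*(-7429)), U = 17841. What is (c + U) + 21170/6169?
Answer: 16374423007979/917854665 ≈ 17840.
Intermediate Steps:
c = -20964064/4612335 (c = 3*(7759/(-13734) - 3829/(-3399 - 1*(-7429))) = 3*(7759*(-1/13734) - 3829/(-3399 + 7429)) = 3*(-7759/13734 - 3829/4030) = 3*(-20964064/13837005) = -20964064/4612335 ≈ -4.5452)
(c + U) + 21170/6169 = (-20964064/4612335 + 17841) + 21170/6169 = 82267704671/4612335 + 21170*(1/6169) = 82267704671/4612335 + 21170/6169 = 16374423007979/917854665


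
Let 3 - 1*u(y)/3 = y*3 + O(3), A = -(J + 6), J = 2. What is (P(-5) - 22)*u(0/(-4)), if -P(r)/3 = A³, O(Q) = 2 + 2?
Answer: -4542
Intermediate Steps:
O(Q) = 4
A = -8 (A = -(2 + 6) = -1*8 = -8)
u(y) = -3 - 9*y (u(y) = 9 - 3*(y*3 + 4) = 9 - 3*(3*y + 4) = 9 - 3*(4 + 3*y) = 9 + (-12 - 9*y) = -3 - 9*y)
P(r) = 1536 (P(r) = -3*(-8)³ = -3*(-512) = 1536)
(P(-5) - 22)*u(0/(-4)) = (1536 - 22)*(-3 - 0/(-4)) = 1514*(-3 - 0*(-1)/4) = 1514*(-3 - 9*0) = 1514*(-3 + 0) = 1514*(-3) = -4542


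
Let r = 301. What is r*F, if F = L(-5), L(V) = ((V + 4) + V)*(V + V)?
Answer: 18060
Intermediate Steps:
L(V) = 2*V*(4 + 2*V) (L(V) = ((4 + V) + V)*(2*V) = (4 + 2*V)*(2*V) = 2*V*(4 + 2*V))
F = 60 (F = 4*(-5)*(2 - 5) = 4*(-5)*(-3) = 60)
r*F = 301*60 = 18060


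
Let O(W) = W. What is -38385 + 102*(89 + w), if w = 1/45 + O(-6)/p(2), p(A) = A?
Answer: -444161/15 ≈ -29611.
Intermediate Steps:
w = -134/45 (w = 1/45 - 6/2 = 1*(1/45) - 6*½ = 1/45 - 3 = -134/45 ≈ -2.9778)
-38385 + 102*(89 + w) = -38385 + 102*(89 - 134/45) = -38385 + 102*(3871/45) = -38385 + 131614/15 = -444161/15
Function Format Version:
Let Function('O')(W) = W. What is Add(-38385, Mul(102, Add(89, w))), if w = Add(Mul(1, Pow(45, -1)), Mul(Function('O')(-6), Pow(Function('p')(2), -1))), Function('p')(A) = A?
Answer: Rational(-444161, 15) ≈ -29611.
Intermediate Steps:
w = Rational(-134, 45) (w = Add(Mul(1, Pow(45, -1)), Mul(-6, Pow(2, -1))) = Add(Mul(1, Rational(1, 45)), Mul(-6, Rational(1, 2))) = Add(Rational(1, 45), -3) = Rational(-134, 45) ≈ -2.9778)
Add(-38385, Mul(102, Add(89, w))) = Add(-38385, Mul(102, Add(89, Rational(-134, 45)))) = Add(-38385, Mul(102, Rational(3871, 45))) = Add(-38385, Rational(131614, 15)) = Rational(-444161, 15)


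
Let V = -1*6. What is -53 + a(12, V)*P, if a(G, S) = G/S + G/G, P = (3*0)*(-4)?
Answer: -53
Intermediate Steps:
P = 0 (P = 0*(-4) = 0)
V = -6
a(G, S) = 1 + G/S (a(G, S) = G/S + 1 = 1 + G/S)
-53 + a(12, V)*P = -53 + ((12 - 6)/(-6))*0 = -53 - 1/6*6*0 = -53 - 1*0 = -53 + 0 = -53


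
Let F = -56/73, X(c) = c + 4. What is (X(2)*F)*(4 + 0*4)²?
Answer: -5376/73 ≈ -73.644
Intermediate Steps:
X(c) = 4 + c
F = -56/73 (F = -56*1/73 = -56/73 ≈ -0.76712)
(X(2)*F)*(4 + 0*4)² = ((4 + 2)*(-56/73))*(4 + 0*4)² = (6*(-56/73))*(4 + 0)² = -336/73*4² = -336/73*16 = -5376/73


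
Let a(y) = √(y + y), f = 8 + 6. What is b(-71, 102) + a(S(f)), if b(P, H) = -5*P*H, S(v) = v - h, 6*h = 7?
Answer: 36210 + √231/3 ≈ 36215.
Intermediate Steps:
h = 7/6 (h = (⅙)*7 = 7/6 ≈ 1.1667)
f = 14
S(v) = -7/6 + v (S(v) = v - 1*7/6 = v - 7/6 = -7/6 + v)
a(y) = √2*√y (a(y) = √(2*y) = √2*√y)
b(P, H) = -5*H*P
b(-71, 102) + a(S(f)) = -5*102*(-71) + √2*√(-7/6 + 14) = 36210 + √2*√(77/6) = 36210 + √2*(√462/6) = 36210 + √231/3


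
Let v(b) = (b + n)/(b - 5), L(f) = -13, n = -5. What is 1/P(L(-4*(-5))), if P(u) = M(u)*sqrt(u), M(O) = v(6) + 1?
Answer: -I*sqrt(13)/26 ≈ -0.13867*I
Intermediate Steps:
v(b) = 1 (v(b) = (b - 5)/(b - 5) = (-5 + b)/(-5 + b) = 1)
M(O) = 2 (M(O) = 1 + 1 = 2)
P(u) = 2*sqrt(u)
1/P(L(-4*(-5))) = 1/(2*sqrt(-13)) = 1/(2*(I*sqrt(13))) = 1/(2*I*sqrt(13)) = -I*sqrt(13)/26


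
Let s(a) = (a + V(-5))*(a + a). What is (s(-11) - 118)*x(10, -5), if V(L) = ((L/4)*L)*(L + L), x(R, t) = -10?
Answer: -14990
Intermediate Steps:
V(L) = L³/2 (V(L) = ((L*(¼))*L)*(2*L) = ((L/4)*L)*(2*L) = (L²/4)*(2*L) = L³/2)
s(a) = 2*a*(-125/2 + a) (s(a) = (a + (½)*(-5)³)*(a + a) = (a + (½)*(-125))*(2*a) = (a - 125/2)*(2*a) = (-125/2 + a)*(2*a) = 2*a*(-125/2 + a))
(s(-11) - 118)*x(10, -5) = (-11*(-125 + 2*(-11)) - 118)*(-10) = (-11*(-125 - 22) - 118)*(-10) = (-11*(-147) - 118)*(-10) = (1617 - 118)*(-10) = 1499*(-10) = -14990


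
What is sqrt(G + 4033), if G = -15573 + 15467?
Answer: sqrt(3927) ≈ 62.666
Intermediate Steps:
G = -106
sqrt(G + 4033) = sqrt(-106 + 4033) = sqrt(3927)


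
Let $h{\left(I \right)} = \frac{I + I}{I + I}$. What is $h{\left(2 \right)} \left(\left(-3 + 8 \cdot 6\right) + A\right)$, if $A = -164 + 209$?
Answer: $90$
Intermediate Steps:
$h{\left(I \right)} = 1$ ($h{\left(I \right)} = \frac{2 I}{2 I} = 2 I \frac{1}{2 I} = 1$)
$A = 45$
$h{\left(2 \right)} \left(\left(-3 + 8 \cdot 6\right) + A\right) = 1 \left(\left(-3 + 8 \cdot 6\right) + 45\right) = 1 \left(\left(-3 + 48\right) + 45\right) = 1 \left(45 + 45\right) = 1 \cdot 90 = 90$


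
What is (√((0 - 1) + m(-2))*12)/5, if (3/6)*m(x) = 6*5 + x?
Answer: 12*√55/5 ≈ 17.799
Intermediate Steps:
m(x) = 60 + 2*x (m(x) = 2*(6*5 + x) = 2*(30 + x) = 60 + 2*x)
(√((0 - 1) + m(-2))*12)/5 = (√((0 - 1) + (60 + 2*(-2)))*12)/5 = (√(-1 + (60 - 4))*12)*(⅕) = (√(-1 + 56)*12)*(⅕) = (√55*12)*(⅕) = (12*√55)*(⅕) = 12*√55/5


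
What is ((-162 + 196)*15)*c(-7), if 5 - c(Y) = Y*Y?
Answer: -22440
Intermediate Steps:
c(Y) = 5 - Y**2 (c(Y) = 5 - Y*Y = 5 - Y**2)
((-162 + 196)*15)*c(-7) = ((-162 + 196)*15)*(5 - 1*(-7)**2) = (34*15)*(5 - 1*49) = 510*(5 - 49) = 510*(-44) = -22440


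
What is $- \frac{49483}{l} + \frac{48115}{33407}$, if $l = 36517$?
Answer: $\frac{103936874}{1219923419} \approx 0.085199$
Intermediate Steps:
$- \frac{49483}{l} + \frac{48115}{33407} = - \frac{49483}{36517} + \frac{48115}{33407} = \frac{103936874}{1219923419}$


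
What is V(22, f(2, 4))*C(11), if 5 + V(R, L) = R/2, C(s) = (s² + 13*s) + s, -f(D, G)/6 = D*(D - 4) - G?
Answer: 1650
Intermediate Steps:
f(D, G) = 6*G - 6*D*(-4 + D) (f(D, G) = -6*(D*(D - 4) - G) = -6*(D*(-4 + D) - G) = -6*(-G + D*(-4 + D)) = 6*G - 6*D*(-4 + D))
C(s) = s² + 14*s
V(R, L) = -5 + R/2
V(22, f(2, 4))*C(11) = (-5 + (½)*22)*(11*(14 + 11)) = (-5 + 11)*(11*25) = 6*275 = 1650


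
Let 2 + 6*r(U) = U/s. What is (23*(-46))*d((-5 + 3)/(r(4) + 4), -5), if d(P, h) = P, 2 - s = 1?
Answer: 6348/13 ≈ 488.31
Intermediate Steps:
s = 1 (s = 2 - 1*1 = 2 - 1 = 1)
r(U) = -⅓ + U/6 (r(U) = -⅓ + (U/1)/6 = -⅓ + (U*1)/6 = -⅓ + U/6)
(23*(-46))*d((-5 + 3)/(r(4) + 4), -5) = (23*(-46))*((-5 + 3)/((-⅓ + (⅙)*4) + 4)) = -(-2116)/((-⅓ + ⅔) + 4) = -(-2116)/(⅓ + 4) = -(-2116)/13/3 = -(-2116)*3/13 = -1058*(-6/13) = 6348/13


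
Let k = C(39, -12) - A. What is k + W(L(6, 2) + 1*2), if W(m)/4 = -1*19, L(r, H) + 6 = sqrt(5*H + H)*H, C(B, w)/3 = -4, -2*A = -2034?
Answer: -1105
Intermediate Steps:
A = 1017 (A = -1/2*(-2034) = 1017)
C(B, w) = -12 (C(B, w) = 3*(-4) = -12)
L(r, H) = -6 + sqrt(6)*H**(3/2) (L(r, H) = -6 + sqrt(5*H + H)*H = -6 + sqrt(6*H)*H = -6 + (sqrt(6)*sqrt(H))*H = -6 + sqrt(6)*H**(3/2))
k = -1029 (k = -12 - 1*1017 = -12 - 1017 = -1029)
W(m) = -76 (W(m) = 4*(-1*19) = 4*(-19) = -76)
k + W(L(6, 2) + 1*2) = -1029 - 76 = -1105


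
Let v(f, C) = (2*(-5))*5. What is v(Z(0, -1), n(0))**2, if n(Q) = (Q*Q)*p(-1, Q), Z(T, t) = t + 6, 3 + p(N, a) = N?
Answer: 2500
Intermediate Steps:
p(N, a) = -3 + N
Z(T, t) = 6 + t
n(Q) = -4*Q**2 (n(Q) = (Q*Q)*(-3 - 1) = Q**2*(-4) = -4*Q**2)
v(f, C) = -50 (v(f, C) = -10*5 = -50)
v(Z(0, -1), n(0))**2 = (-50)**2 = 2500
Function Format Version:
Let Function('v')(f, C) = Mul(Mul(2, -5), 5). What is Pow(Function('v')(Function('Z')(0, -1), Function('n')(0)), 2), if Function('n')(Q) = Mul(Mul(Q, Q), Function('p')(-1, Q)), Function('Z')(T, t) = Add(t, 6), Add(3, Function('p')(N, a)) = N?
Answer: 2500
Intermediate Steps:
Function('p')(N, a) = Add(-3, N)
Function('Z')(T, t) = Add(6, t)
Function('n')(Q) = Mul(-4, Pow(Q, 2)) (Function('n')(Q) = Mul(Mul(Q, Q), Add(-3, -1)) = Mul(Pow(Q, 2), -4) = Mul(-4, Pow(Q, 2)))
Function('v')(f, C) = -50 (Function('v')(f, C) = Mul(-10, 5) = -50)
Pow(Function('v')(Function('Z')(0, -1), Function('n')(0)), 2) = Pow(-50, 2) = 2500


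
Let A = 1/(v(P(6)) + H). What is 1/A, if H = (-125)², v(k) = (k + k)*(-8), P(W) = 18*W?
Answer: 13897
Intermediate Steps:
v(k) = -16*k (v(k) = (2*k)*(-8) = -16*k)
H = 15625
A = 1/13897 (A = 1/(-288*6 + 15625) = 1/(-16*108 + 15625) = 1/(-1728 + 15625) = 1/13897 ≈ 7.1958e-5)
1/A = 1/(1/13897) = 13897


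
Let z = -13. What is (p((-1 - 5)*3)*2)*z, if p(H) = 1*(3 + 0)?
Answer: -78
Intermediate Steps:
p(H) = 3 (p(H) = 1*3 = 3)
(p((-1 - 5)*3)*2)*z = (3*2)*(-13) = 6*(-13) = -78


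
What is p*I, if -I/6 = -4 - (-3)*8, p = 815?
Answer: -97800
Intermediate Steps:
I = -120 (I = -6*(-4 - (-3)*8) = -6*(-4 - 1*(-24)) = -6*(-4 + 24) = -6*20 = -120)
p*I = 815*(-120) = -97800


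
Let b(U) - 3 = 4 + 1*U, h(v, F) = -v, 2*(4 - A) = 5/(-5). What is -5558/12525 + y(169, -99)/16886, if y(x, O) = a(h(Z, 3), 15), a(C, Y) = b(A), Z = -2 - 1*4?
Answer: -187416701/422994300 ≈ -0.44307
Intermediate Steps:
A = 9/2 (A = 4 - 5/(2*(-5)) = 4 - 5*(-1)/(2*5) = 4 - ½*(-1) = 4 + ½ = 9/2 ≈ 4.5000)
Z = -6 (Z = -2 - 4 = -6)
b(U) = 7 + U (b(U) = 3 + (4 + 1*U) = 3 + (4 + U) = 7 + U)
a(C, Y) = 23/2 (a(C, Y) = 7 + 9/2 = 23/2)
y(x, O) = 23/2
-5558/12525 + y(169, -99)/16886 = -5558/12525 + (23/2)/16886 = -5558*1/12525 + (23/2)*(1/16886) = -5558/12525 + 23/33772 = -187416701/422994300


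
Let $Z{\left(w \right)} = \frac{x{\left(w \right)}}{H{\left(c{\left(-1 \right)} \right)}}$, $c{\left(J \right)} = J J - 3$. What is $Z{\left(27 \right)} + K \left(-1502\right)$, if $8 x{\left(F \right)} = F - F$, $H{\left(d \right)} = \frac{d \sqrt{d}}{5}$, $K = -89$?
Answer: $133678$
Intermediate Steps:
$c{\left(J \right)} = -3 + J^{2}$ ($c{\left(J \right)} = J^{2} - 3 = -3 + J^{2}$)
$H{\left(d \right)} = \frac{d^{\frac{3}{2}}}{5}$ ($H{\left(d \right)} = d^{\frac{3}{2}} \cdot \frac{1}{5} = \frac{d^{\frac{3}{2}}}{5}$)
$x{\left(F \right)} = 0$ ($x{\left(F \right)} = \frac{F - F}{8} = \frac{1}{8} \cdot 0 = 0$)
$Z{\left(w \right)} = 0$ ($Z{\left(w \right)} = \frac{0}{\frac{1}{5} \left(-3 + \left(-1\right)^{2}\right)^{\frac{3}{2}}} = \frac{0}{\frac{1}{5} \left(-3 + 1\right)^{\frac{3}{2}}} = \frac{0}{\frac{1}{5} \left(-2\right)^{\frac{3}{2}}} = \frac{0}{\frac{1}{5} \left(- 2 i \sqrt{2}\right)} = \frac{0}{\left(- \frac{2}{5}\right) i \sqrt{2}} = 0 \frac{5 i \sqrt{2}}{4} = 0$)
$Z{\left(27 \right)} + K \left(-1502\right) = 0 - -133678 = 0 + 133678 = 133678$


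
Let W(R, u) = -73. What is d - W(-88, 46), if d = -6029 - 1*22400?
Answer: -28356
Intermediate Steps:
d = -28429 (d = -6029 - 22400 = -28429)
d - W(-88, 46) = -28429 - 1*(-73) = -28429 + 73 = -28356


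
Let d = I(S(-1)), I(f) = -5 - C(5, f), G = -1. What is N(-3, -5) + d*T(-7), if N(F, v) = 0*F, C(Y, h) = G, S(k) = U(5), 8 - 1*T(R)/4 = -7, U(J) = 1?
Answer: -240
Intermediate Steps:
T(R) = 60 (T(R) = 32 - 4*(-7) = 32 + 28 = 60)
S(k) = 1
C(Y, h) = -1
N(F, v) = 0
I(f) = -4 (I(f) = -5 - 1*(-1) = -5 + 1 = -4)
d = -4
N(-3, -5) + d*T(-7) = 0 - 4*60 = 0 - 240 = -240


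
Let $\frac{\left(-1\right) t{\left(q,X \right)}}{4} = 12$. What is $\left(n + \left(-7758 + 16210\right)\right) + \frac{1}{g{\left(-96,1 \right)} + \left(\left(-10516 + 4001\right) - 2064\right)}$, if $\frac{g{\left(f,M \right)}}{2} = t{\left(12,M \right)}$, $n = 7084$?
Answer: $\frac{134774799}{8675} \approx 15536.0$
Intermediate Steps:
$t{\left(q,X \right)} = -48$ ($t{\left(q,X \right)} = \left(-4\right) 12 = -48$)
$g{\left(f,M \right)} = -96$ ($g{\left(f,M \right)} = 2 \left(-48\right) = -96$)
$\left(n + \left(-7758 + 16210\right)\right) + \frac{1}{g{\left(-96,1 \right)} + \left(\left(-10516 + 4001\right) - 2064\right)} = \left(7084 + \left(-7758 + 16210\right)\right) + \frac{1}{-96 + \left(\left(-10516 + 4001\right) - 2064\right)} = \left(7084 + 8452\right) + \frac{1}{-96 - 8579} = 15536 + \frac{1}{-96 - 8579} = 15536 + \frac{1}{-8675} = 15536 - \frac{1}{8675} = \frac{134774799}{8675}$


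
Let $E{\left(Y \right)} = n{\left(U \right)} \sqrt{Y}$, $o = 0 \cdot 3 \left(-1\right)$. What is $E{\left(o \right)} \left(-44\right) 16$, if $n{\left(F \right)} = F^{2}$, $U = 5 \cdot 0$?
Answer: $0$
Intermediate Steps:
$U = 0$
$o = 0$ ($o = 0 \left(-1\right) = 0$)
$E{\left(Y \right)} = 0$ ($E{\left(Y \right)} = 0^{2} \sqrt{Y} = 0 \sqrt{Y} = 0$)
$E{\left(o \right)} \left(-44\right) 16 = 0 \left(-44\right) 16 = 0 \cdot 16 = 0$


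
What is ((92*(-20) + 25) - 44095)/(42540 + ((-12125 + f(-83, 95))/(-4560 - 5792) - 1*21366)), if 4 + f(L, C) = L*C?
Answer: -237630160/109606631 ≈ -2.1680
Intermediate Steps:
f(L, C) = -4 + C*L (f(L, C) = -4 + L*C = -4 + C*L)
((92*(-20) + 25) - 44095)/(42540 + ((-12125 + f(-83, 95))/(-4560 - 5792) - 1*21366)) = ((92*(-20) + 25) - 44095)/(42540 + ((-12125 + (-4 + 95*(-83)))/(-4560 - 5792) - 1*21366)) = ((-1840 + 25) - 44095)/(42540 + ((-12125 + (-4 - 7885))/(-10352) - 21366)) = (-1815 - 44095)/(42540 + ((-12125 - 7889)*(-1/10352) - 21366)) = -45910/(42540 + (-20014*(-1/10352) - 21366)) = -45910/(42540 + (10007/5176 - 21366)) = -45910/(42540 - 110580409/5176) = -45910/109606631/5176 = -45910*5176/109606631 = -237630160/109606631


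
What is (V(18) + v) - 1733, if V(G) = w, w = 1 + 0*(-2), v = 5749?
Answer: 4017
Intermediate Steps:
w = 1 (w = 1 + 0 = 1)
V(G) = 1
(V(18) + v) - 1733 = (1 + 5749) - 1733 = 5750 - 1733 = 4017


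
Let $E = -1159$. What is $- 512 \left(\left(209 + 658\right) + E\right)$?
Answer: $149504$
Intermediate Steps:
$- 512 \left(\left(209 + 658\right) + E\right) = - 512 \left(\left(209 + 658\right) - 1159\right) = - 512 \left(867 - 1159\right) = \left(-512\right) \left(-292\right) = 149504$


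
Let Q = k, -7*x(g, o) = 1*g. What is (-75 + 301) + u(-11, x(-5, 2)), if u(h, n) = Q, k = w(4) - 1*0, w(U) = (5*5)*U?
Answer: 326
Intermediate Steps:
w(U) = 25*U
x(g, o) = -g/7
k = 100 (k = 25*4 - 1*0 = 100 + 0 = 100)
Q = 100
u(h, n) = 100
(-75 + 301) + u(-11, x(-5, 2)) = (-75 + 301) + 100 = 226 + 100 = 326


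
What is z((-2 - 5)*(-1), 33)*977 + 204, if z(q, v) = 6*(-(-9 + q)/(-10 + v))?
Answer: 16416/23 ≈ 713.74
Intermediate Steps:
z(q, v) = -6*(-9 + q)/(-10 + v) (z(q, v) = 6*(-(-9 + q)/(-10 + v)) = -6*(-9 + q)/(-10 + v))
z((-2 - 5)*(-1), 33)*977 + 204 = (6*(9 - (-2 - 5)*(-1))/(-10 + 33))*977 + 204 = (6*(9 - (-7)*(-1))/23)*977 + 204 = (6*(1/23)*(9 - 1*7))*977 + 204 = (6*(1/23)*(9 - 7))*977 + 204 = (6*(1/23)*2)*977 + 204 = (12/23)*977 + 204 = 11724/23 + 204 = 16416/23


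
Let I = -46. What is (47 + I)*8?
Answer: 8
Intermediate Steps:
(47 + I)*8 = (47 - 46)*8 = 1*8 = 8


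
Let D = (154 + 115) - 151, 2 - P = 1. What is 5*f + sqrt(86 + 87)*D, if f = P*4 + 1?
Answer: 25 + 118*sqrt(173) ≈ 1577.0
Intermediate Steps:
P = 1 (P = 2 - 1*1 = 2 - 1 = 1)
f = 5 (f = 1*4 + 1 = 4 + 1 = 5)
D = 118 (D = 269 - 151 = 118)
5*f + sqrt(86 + 87)*D = 5*5 + sqrt(86 + 87)*118 = 25 + sqrt(173)*118 = 25 + 118*sqrt(173)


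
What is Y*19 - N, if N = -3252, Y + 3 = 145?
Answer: 5950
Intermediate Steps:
Y = 142 (Y = -3 + 145 = 142)
Y*19 - N = 142*19 - 1*(-3252) = 2698 + 3252 = 5950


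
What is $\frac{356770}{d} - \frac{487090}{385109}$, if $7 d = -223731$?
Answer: $- \frac{1070744498300}{86160821679} \approx -12.427$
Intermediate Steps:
$d = - \frac{223731}{7}$ ($d = \frac{1}{7} \left(-223731\right) = - \frac{223731}{7} \approx -31962.0$)
$\frac{356770}{d} - \frac{487090}{385109} = \frac{356770}{- \frac{223731}{7}} - \frac{487090}{385109} = 356770 \left(- \frac{7}{223731}\right) - \frac{487090}{385109} = - \frac{2497390}{223731} - \frac{487090}{385109} = - \frac{1070744498300}{86160821679}$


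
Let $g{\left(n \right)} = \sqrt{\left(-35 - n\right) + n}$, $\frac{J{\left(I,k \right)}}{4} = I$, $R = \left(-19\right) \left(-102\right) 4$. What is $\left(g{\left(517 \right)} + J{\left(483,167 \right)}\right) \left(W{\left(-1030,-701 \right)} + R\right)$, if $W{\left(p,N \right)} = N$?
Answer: $13622532 + 7051 i \sqrt{35} \approx 1.3623 \cdot 10^{7} + 41714.0 i$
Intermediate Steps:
$R = 7752$ ($R = 1938 \cdot 4 = 7752$)
$J{\left(I,k \right)} = 4 I$
$g{\left(n \right)} = i \sqrt{35}$ ($g{\left(n \right)} = \sqrt{-35} = i \sqrt{35}$)
$\left(g{\left(517 \right)} + J{\left(483,167 \right)}\right) \left(W{\left(-1030,-701 \right)} + R\right) = \left(i \sqrt{35} + 4 \cdot 483\right) \left(-701 + 7752\right) = \left(i \sqrt{35} + 1932\right) 7051 = \left(1932 + i \sqrt{35}\right) 7051 = 13622532 + 7051 i \sqrt{35}$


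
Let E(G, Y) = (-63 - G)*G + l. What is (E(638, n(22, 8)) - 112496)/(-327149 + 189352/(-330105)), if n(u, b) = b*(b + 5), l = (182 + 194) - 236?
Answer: 184724777370/107993709997 ≈ 1.7105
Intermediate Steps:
l = 140 (l = 376 - 236 = 140)
n(u, b) = b*(5 + b)
E(G, Y) = 140 + G*(-63 - G) (E(G, Y) = (-63 - G)*G + 140 = G*(-63 - G) + 140 = 140 + G*(-63 - G))
(E(638, n(22, 8)) - 112496)/(-327149 + 189352/(-330105)) = ((140 - 1*638**2 - 63*638) - 112496)/(-327149 + 189352/(-330105)) = ((140 - 1*407044 - 40194) - 112496)/(-327149 + 189352*(-1/330105)) = ((140 - 407044 - 40194) - 112496)/(-327149 - 189352/330105) = (-447098 - 112496)/(-107993709997/330105) = -559594*(-330105/107993709997) = 184724777370/107993709997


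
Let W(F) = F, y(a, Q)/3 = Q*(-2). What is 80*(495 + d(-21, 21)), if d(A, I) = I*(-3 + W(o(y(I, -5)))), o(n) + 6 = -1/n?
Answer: 24424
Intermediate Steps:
y(a, Q) = -6*Q (y(a, Q) = 3*(Q*(-2)) = 3*(-2*Q) = -6*Q)
o(n) = -6 - 1/n
d(A, I) = -271*I/30 (d(A, I) = I*(-3 + (-6 - 1/((-6*(-5))))) = I*(-3 + (-6 - 1/30)) = I*(-3 - 181/30) = I*(-271/30) = -271*I/30)
80*(495 + d(-21, 21)) = 80*(495 - 271/30*21) = 80*(495 - 1897/10) = 80*(3053/10) = 24424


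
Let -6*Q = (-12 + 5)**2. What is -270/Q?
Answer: 1620/49 ≈ 33.061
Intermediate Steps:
Q = -49/6 (Q = -(-12 + 5)**2/6 = -1/6*(-7)**2 = -1/6*49 = -49/6 ≈ -8.1667)
-270/Q = -270/(-49/6) = -270*(-6/49) = 1620/49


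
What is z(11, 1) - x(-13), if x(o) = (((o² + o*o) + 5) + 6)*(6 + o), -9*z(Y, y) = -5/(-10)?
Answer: 43973/18 ≈ 2442.9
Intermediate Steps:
z(Y, y) = -1/18 (z(Y, y) = -(-5)/(9*(-10)) = -(-5)*(-1)/(9*10) = -⅑*½ = -1/18)
x(o) = (6 + o)*(11 + 2*o²) (x(o) = (((o² + o²) + 5) + 6)*(6 + o) = ((2*o² + 5) + 6)*(6 + o) = ((5 + 2*o²) + 6)*(6 + o) = (11 + 2*o²)*(6 + o) = (6 + o)*(11 + 2*o²))
z(11, 1) - x(-13) = -1/18 - (66 + 2*(-13)³ + 11*(-13) + 12*(-13)²) = -1/18 - (66 + 2*(-2197) - 143 + 12*169) = -1/18 - (66 - 4394 - 143 + 2028) = -1/18 - 1*(-2443) = -1/18 + 2443 = 43973/18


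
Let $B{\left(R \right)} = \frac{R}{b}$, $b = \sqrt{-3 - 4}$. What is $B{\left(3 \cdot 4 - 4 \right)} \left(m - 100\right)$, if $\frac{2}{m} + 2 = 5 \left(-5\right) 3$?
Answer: $\frac{61616 i \sqrt{7}}{539} \approx 302.45 i$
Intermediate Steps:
$b = i \sqrt{7}$ ($b = \sqrt{-7} = i \sqrt{7} \approx 2.6458 i$)
$m = - \frac{2}{77}$ ($m = \frac{2}{-2 + 5 \left(-5\right) 3} = \frac{2}{-2 - 75} = \frac{2}{-77} = 2 \left(- \frac{1}{77}\right) = - \frac{2}{77} \approx -0.025974$)
$B{\left(R \right)} = - \frac{i R \sqrt{7}}{7}$ ($B{\left(R \right)} = \frac{R}{i \sqrt{7}} = R \left(- \frac{i \sqrt{7}}{7}\right) = - \frac{i R \sqrt{7}}{7}$)
$B{\left(3 \cdot 4 - 4 \right)} \left(m - 100\right) = - \frac{i \left(3 \cdot 4 - 4\right) \sqrt{7}}{7} \left(- \frac{2}{77} - 100\right) = - \frac{i \left(12 - 4\right) \sqrt{7}}{7} \left(- \frac{7702}{77}\right) = \left(- \frac{1}{7}\right) i 8 \sqrt{7} \left(- \frac{7702}{77}\right) = - \frac{8 i \sqrt{7}}{7} \left(- \frac{7702}{77}\right) = \frac{61616 i \sqrt{7}}{539}$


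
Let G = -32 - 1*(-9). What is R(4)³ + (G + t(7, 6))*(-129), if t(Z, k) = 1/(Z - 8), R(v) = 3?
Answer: 3123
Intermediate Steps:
t(Z, k) = 1/(-8 + Z)
G = -23 (G = -32 + 9 = -23)
R(4)³ + (G + t(7, 6))*(-129) = 3³ + (-23 + 1/(-8 + 7))*(-129) = 27 + (-23 + 1/(-1))*(-129) = 27 + (-23 - 1)*(-129) = 27 - 24*(-129) = 27 + 3096 = 3123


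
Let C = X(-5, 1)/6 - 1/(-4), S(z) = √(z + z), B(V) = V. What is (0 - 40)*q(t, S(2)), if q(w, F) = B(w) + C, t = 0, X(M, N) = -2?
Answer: 10/3 ≈ 3.3333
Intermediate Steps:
S(z) = √2*√z (S(z) = √(2*z) = √2*√z)
C = -1/12 (C = -2/6 - 1/(-4) = -2*⅙ - 1*(-¼) = -⅓ + ¼ = -1/12 ≈ -0.083333)
q(w, F) = -1/12 + w (q(w, F) = w - 1/12 = -1/12 + w)
(0 - 40)*q(t, S(2)) = (0 - 40)*(-1/12 + 0) = -40*(-1/12) = 10/3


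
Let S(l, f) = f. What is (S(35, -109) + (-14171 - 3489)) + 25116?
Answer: 7347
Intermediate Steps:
(S(35, -109) + (-14171 - 3489)) + 25116 = (-109 + (-14171 - 3489)) + 25116 = (-109 - 17660) + 25116 = -17769 + 25116 = 7347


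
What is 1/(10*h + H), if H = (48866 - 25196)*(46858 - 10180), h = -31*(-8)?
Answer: 1/868170740 ≈ 1.1518e-9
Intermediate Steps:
h = 248
H = 868168260 (H = 23670*36678 = 868168260)
1/(10*h + H) = 1/(10*248 + 868168260) = 1/(2480 + 868168260) = 1/868170740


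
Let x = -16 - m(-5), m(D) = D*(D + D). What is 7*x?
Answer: -462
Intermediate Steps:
m(D) = 2*D**2 (m(D) = D*(2*D) = 2*D**2)
x = -66 (x = -16 - 2*(-5)**2 = -16 - 2*25 = -16 - 1*50 = -16 - 50 = -66)
7*x = 7*(-66) = -462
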